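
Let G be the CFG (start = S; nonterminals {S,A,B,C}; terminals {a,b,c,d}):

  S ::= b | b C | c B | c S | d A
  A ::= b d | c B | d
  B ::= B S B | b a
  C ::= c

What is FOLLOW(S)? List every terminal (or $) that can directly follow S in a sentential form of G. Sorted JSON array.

FIRST sets, iterate to fixpoint:
pass 1:
  A via A→b d: +{b}
  A via A→c B: +{c}
  A via A→d: +{d}
  B via B→b a: +{b}
  C via C→c: +{c}
  S via S→b: +{b}
  S via S→c B: +{c}
  S via S→d A: +{d}
  FIRST[S]={b,c,d}  FIRST[A]={b,c,d}  FIRST[B]={b}  FIRST[C]={c}
pass 2: — fixpoint
  FIRST[S]={b,c,d}  FIRST[A]={b,c,d}  FIRST[B]={b}  FIRST[C]={c}

Compute FOLLOW by fixpoint:
initialize: $ ∈ FOLLOW(S)
pass 1:
  B→B S B: FOLLOW(B) ⊇ FIRST(S) = {b,c,d}; new: +{b,c,d}
  B→B S B: FOLLOW(S) ⊇ FIRST(B) = {b}; new: +{b}
  S→b C: FOLLOW(C) ⊇ FOLLOW(S) ⊇ {$,b}; new: +{$,b}
  S→c B: FOLLOW(B) ⊇ FOLLOW(S) ⊇ {$,b}; new: +{$}
  S→d A: FOLLOW(A) ⊇ FOLLOW(S) ⊇ {$,b}; new: +{$,b}
  FOLLOW(S)={$,b}  FOLLOW(A)={$,b}  FOLLOW(B)={$,b,c,d}  FOLLOW(C)={$,b}
pass 2: done
  FOLLOW(S)={$,b}  FOLLOW(A)={$,b}  FOLLOW(B)={$,b,c,d}  FOLLOW(C)={$,b}

FOLLOW(S) = ["$", "b"]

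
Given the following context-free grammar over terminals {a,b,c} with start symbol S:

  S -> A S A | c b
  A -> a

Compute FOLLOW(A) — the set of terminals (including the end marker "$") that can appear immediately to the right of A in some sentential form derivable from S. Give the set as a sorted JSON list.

FIRST sets, iterate to fixpoint:
[1]
  A via A→a: +{a}
  S via S→A S A: +{a}
  S via S→c b: +{c}
  FIRST[S]={a,c}  FIRST[A]={a}
[2] — fixpoint
  FIRST[S]={a,c}  FIRST[A]={a}

Compute FOLLOW by fixpoint:
FOLLOW(S) := {$}
[1]
  S→A S A: FOLLOW(A) ⊇ FIRST(S) = {a,c}; new: +{a,c}
  S→A S A: FOLLOW(S) ⊇ FIRST(A) = {a}; new: +{a}
  S→A S A: FOLLOW(A) ⊇ FOLLOW(S) ⊇ {$,a}; new: +{$}
  FOLLOW[S]={$,a}  FOLLOW[A]={$,a,c}
[2] done
  FOLLOW[S]={$,a}  FOLLOW[A]={$,a,c}

FOLLOW(A) = ["$", "a", "c"]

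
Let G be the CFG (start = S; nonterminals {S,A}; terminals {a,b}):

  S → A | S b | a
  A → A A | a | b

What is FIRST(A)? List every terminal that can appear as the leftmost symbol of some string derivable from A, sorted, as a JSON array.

FIRST iteration:
pass 1:
  A via A→a: +{a}
  A via A→b: +{b}
  S via S→A: +{a,b}
  S: {a,b}  A: {a,b}
pass 2: — fixpoint
  S: {a,b}  A: {a,b}

FIRST(A) = ["a", "b"]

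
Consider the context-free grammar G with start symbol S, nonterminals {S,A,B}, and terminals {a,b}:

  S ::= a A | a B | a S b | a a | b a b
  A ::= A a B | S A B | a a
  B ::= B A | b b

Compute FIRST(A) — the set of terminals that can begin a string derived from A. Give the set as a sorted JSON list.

FIRST sets, iterate to fixpoint:
iter 1:
  A via A→a a: +{a}
  B via B→b b: +{b}
  S via S→a A: +{a}
  S via S→b a b: +{b}
  FIRST(S)={a,b}  FIRST(A)={a}  FIRST(B)={b}
iter 2:
  A via A→S A B: +{b}
  FIRST(S)={a,b}  FIRST(A)={a,b}  FIRST(B)={b}
iter 3: done
  FIRST(S)={a,b}  FIRST(A)={a,b}  FIRST(B)={b}

FIRST(A) = ["a", "b"]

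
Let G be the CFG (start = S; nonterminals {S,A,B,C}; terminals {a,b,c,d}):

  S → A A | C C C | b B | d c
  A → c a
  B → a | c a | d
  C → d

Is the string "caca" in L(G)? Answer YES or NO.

Convert to CNF:
  S -> A A | C X4 | T2 B | T3 T0
  A -> T0 T1
  B -> T0 T1 | a | d
  C -> d
  T0 -> c
  T1 -> a
  T2 -> b
  T3 -> d
  X4 -> C C

CYK table (by increasing span):
  [0..0]={T0}  "c"  orig:{}
  [1..1]={B,T1}  "a"  orig:{B}
  [2..2]={T0}  "c"  orig:{}
  [3..3]={B,T1}  "a"  orig:{B}
  [0..1]={A,B}  "ca"
  [1..2]=∅  "ac"
  [2..3]={A,B}  "ca"
  [0..2]=∅  "cac"
  [1..3]=∅  "aca"
  [0..3]={S}  "caca"

S ∈ T[0,3] ⇒ YES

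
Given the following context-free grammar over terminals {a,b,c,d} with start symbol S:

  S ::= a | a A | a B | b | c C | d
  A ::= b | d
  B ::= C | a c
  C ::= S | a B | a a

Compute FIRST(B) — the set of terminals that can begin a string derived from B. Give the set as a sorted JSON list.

FIRST sets, iterate to fixpoint:
pass 1:
  A via A→b: +{b}
  A via A→d: +{d}
  B via B→a c: +{a}
  C via C→a B: +{a}
  S via S→a: +{a}
  S via S→b: +{b}
  S via S→c C: +{c}
  S via S→d: +{d}
  FIRST(S)={a,b,c,d}  FIRST(A)={b,d}  FIRST(B)={a}  FIRST(C)={a}
pass 2:
  C via C→S: +{b,c,d}
  FIRST(S)={a,b,c,d}  FIRST(A)={b,d}  FIRST(B)={a}  FIRST(C)={a,b,c,d}
pass 3:
  B via B→C: +{b,c,d}
  FIRST(S)={a,b,c,d}  FIRST(A)={b,d}  FIRST(B)={a,b,c,d}  FIRST(C)={a,b,c,d}
pass 4: — fixpoint
  FIRST(S)={a,b,c,d}  FIRST(A)={b,d}  FIRST(B)={a,b,c,d}  FIRST(C)={a,b,c,d}

FIRST(B) = ["a", "b", "c", "d"]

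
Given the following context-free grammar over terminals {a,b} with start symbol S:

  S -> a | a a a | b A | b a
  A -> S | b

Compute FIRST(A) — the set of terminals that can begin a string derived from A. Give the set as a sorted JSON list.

FIRST sets, iterate to fixpoint:
[1]
  A via A→b: +{b}
  S via S→a: +{a}
  S via S→b A: +{b}
  FIRST(S)={a,b}  FIRST(A)={b}
[2]
  A via A→S: +{a}
  FIRST(S)={a,b}  FIRST(A)={a,b}
[3] done
  FIRST(S)={a,b}  FIRST(A)={a,b}

FIRST(A) = ["a", "b"]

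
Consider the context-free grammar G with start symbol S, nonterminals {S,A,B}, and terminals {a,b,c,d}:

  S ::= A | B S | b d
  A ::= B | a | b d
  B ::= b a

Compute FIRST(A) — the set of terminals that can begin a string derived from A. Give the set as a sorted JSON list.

FIRST iteration:
round 1:
  A via A→a: +{a}
  A via A→b d: +{b}
  B via B→b a: +{b}
  S via S→A: +{a,b}
  FIRST(S)={a,b}  FIRST(A)={a,b}  FIRST(B)={b}
round 2: (stable)
  FIRST(S)={a,b}  FIRST(A)={a,b}  FIRST(B)={b}

FIRST(A) = ["a", "b"]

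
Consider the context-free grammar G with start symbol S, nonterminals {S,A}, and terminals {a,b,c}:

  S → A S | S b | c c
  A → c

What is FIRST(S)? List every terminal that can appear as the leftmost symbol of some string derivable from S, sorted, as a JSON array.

FIRST sets, iterate to fixpoint:
[1]
  A via A→c: +{c}
  S via S→A S: +{c}
  FIRST(S)={c}  FIRST(A)={c}
[2] (no change)
  FIRST(S)={c}  FIRST(A)={c}

FIRST(S) = ["c"]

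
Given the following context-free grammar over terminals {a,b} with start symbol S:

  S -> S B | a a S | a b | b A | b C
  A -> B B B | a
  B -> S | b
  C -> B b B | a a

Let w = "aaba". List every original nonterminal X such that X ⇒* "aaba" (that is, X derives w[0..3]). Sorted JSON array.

CNF form of G:
  S -> S B | T0 T1 | T0 X5 | T1 A | T1 C
  A -> B X2 | a
  B -> S B | T0 T1 | T0 X3 | T1 A | T1 C | b
  C -> B X4 | T0 T0
  T0 -> a
  T1 -> b
  X2 -> B B
  X3 -> T0 S
  X4 -> T1 B
  X5 -> T0 S

CYK table (by increasing span) (cells [i..j] with 0 ≤ i ≤ j ≤ 3 only):
  [0..0]={A,T0}  "a"  orig:{A}
  [1..1]={A,T0}  "a"  orig:{A}
  [2..2]={B,T1}  "b"  orig:{B}
  [3..3]={A,T0}  "a"  orig:{A}
  [0..1]={C}  "aa"
  [1..2]={B,S}  "ab"
  [2..3]={B,S}  "ba"
  [0..2]={X3,X5}  "aab"  orig:{}
  [1..3]={X3,X5}  "aba"  orig:{}
  [0..3]={B,S}  "aaba"

Original NTs in T[0,3] deriving "aaba": ["B", "S"]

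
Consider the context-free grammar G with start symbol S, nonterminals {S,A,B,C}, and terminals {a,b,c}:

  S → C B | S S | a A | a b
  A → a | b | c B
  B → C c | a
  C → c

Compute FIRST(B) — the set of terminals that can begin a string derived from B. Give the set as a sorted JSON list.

FIRST iteration:
iter 1:
  A via A→a: +{a}
  A via A→b: +{b}
  A via A→c B: +{c}
  B via B→a: +{a}
  C via C→c: +{c}
  S via S→C B: +{c}
  S via S→a A: +{a}
  FIRST(S)={a,c}  FIRST(A)={a,b,c}  FIRST(B)={a}  FIRST(C)={c}
iter 2:
  B via B→C c: +{c}
  FIRST(S)={a,c}  FIRST(A)={a,b,c}  FIRST(B)={a,c}  FIRST(C)={c}
iter 3: — fixpoint
  FIRST(S)={a,c}  FIRST(A)={a,b,c}  FIRST(B)={a,c}  FIRST(C)={c}

FIRST(B) = ["a", "c"]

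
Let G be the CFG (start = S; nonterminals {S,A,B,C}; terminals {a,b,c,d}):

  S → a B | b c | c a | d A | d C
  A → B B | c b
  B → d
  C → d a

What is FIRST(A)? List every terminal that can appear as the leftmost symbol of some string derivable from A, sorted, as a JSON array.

Compute FIRST by fixpoint:
[1]
  A via A→c b: +{c}
  B via B→d: +{d}
  C via C→d a: +{d}
  S via S→a B: +{a}
  S via S→b c: +{b}
  S via S→c a: +{c}
  S via S→d A: +{d}
  FIRST[S]={a,b,c,d}  FIRST[A]={c}  FIRST[B]={d}  FIRST[C]={d}
[2]
  A via A→B B: +{d}
  FIRST[S]={a,b,c,d}  FIRST[A]={c,d}  FIRST[B]={d}  FIRST[C]={d}
[3] (no change)
  FIRST[S]={a,b,c,d}  FIRST[A]={c,d}  FIRST[B]={d}  FIRST[C]={d}

FIRST(A) = ["c", "d"]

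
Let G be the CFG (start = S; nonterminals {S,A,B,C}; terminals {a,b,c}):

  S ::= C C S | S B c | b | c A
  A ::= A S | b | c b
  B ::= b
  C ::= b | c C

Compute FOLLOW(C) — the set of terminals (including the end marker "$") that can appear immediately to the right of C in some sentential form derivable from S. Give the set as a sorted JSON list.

FIRST sets, iterate to fixpoint:
round 1:
  A via A→b: +{b}
  A via A→c b: +{c}
  B via B→b: +{b}
  C via C→b: +{b}
  C via C→c C: +{c}
  S via S→C C S: +{b,c}
  FIRST[S]={b,c}  FIRST[A]={b,c}  FIRST[B]={b}  FIRST[C]={b,c}
round 2: — fixpoint
  FIRST[S]={b,c}  FIRST[A]={b,c}  FIRST[B]={b}  FIRST[C]={b,c}

FOLLOW iteration:
initialize: $ ∈ FOLLOW(S)
round 1:
  A→A S: FOLLOW(A) ⊇ FIRST(S) = {b,c}; new: +{b,c}
  A→A S: FOLLOW(S) ⊇ FOLLOW(A) ⊇ {b,c}; new: +{b,c}
  S→C C S: FOLLOW(C) ⊇ FIRST(C) = {b,c}; new: +{b,c}
  S→S B c: FOLLOW(B) ⊇ FIRST(c) = {c}; new: +{c}
  S→c A: FOLLOW(A) ⊇ FOLLOW(S) ⊇ {$,b,c}; new: +{$}
  FOLLOW[S]={$,b,c}  FOLLOW[A]={$,b,c}  FOLLOW[B]={c}  FOLLOW[C]={b,c}
round 2: done
  FOLLOW[S]={$,b,c}  FOLLOW[A]={$,b,c}  FOLLOW[B]={c}  FOLLOW[C]={b,c}

FOLLOW(C) = ["b", "c"]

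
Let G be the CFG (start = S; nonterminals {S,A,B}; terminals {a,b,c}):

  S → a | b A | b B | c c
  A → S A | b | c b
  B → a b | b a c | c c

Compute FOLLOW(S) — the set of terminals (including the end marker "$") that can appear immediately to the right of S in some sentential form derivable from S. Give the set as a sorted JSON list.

Compute FIRST by fixpoint:
[1]
  A via A→b: +{b}
  A via A→c b: +{c}
  B via B→a b: +{a}
  B via B→b a c: +{b}
  B via B→c c: +{c}
  S via S→a: +{a}
  S via S→b A: +{b}
  S via S→c c: +{c}
  FIRST(S)={a,b,c}  FIRST(A)={b,c}  FIRST(B)={a,b,c}
[2]
  A via A→S A: +{a}
  FIRST(S)={a,b,c}  FIRST(A)={a,b,c}  FIRST(B)={a,b,c}
[3] (stable)
  FIRST(S)={a,b,c}  FIRST(A)={a,b,c}  FIRST(B)={a,b,c}

FOLLOW iteration:
seed FOLLOW(S) with $
round 1:
  A→S A: FOLLOW(S) ⊇ FIRST(A) = {a,b,c}; new: +{a,b,c}
  S→b A: FOLLOW(A) ⊇ FOLLOW(S) ⊇ {$,a,b,c}; new: +{$,a,b,c}
  S→b B: FOLLOW(B) ⊇ FOLLOW(S) ⊇ {$,a,b,c}; new: +{$,a,b,c}
  FOLLOW[S]={$,a,b,c}  FOLLOW[A]={$,a,b,c}  FOLLOW[B]={$,a,b,c}
round 2: (no change)
  FOLLOW[S]={$,a,b,c}  FOLLOW[A]={$,a,b,c}  FOLLOW[B]={$,a,b,c}

FOLLOW(S) = ["$", "a", "b", "c"]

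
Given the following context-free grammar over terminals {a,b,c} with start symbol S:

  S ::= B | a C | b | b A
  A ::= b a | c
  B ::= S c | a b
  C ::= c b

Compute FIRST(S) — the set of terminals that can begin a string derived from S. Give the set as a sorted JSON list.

FIRST iteration:
pass 1:
  A via A→b a: +{b}
  A via A→c: +{c}
  B via B→a b: +{a}
  C via C→c b: +{c}
  S via S→B: +{a}
  S via S→b: +{b}
  S: {a,b}  A: {b,c}  B: {a}  C: {c}
pass 2:
  B via B→S c: +{b}
  S: {a,b}  A: {b,c}  B: {a,b}  C: {c}
pass 3: — fixpoint
  S: {a,b}  A: {b,c}  B: {a,b}  C: {c}

FIRST(S) = ["a", "b"]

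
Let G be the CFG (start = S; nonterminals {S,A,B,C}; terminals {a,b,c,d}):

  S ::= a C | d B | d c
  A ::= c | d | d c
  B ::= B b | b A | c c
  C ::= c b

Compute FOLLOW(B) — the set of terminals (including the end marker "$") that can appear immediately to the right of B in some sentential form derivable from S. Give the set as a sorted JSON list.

FIRST sets, iterate to fixpoint:
[1]
  A via A→c: +{c}
  A via A→d: +{d}
  B via B→b A: +{b}
  B via B→c c: +{c}
  C via C→c b: +{c}
  S via S→a C: +{a}
  S via S→d B: +{d}
  FIRST(S)={a,d}  FIRST(A)={c,d}  FIRST(B)={b,c}  FIRST(C)={c}
[2] — fixpoint
  FIRST(S)={a,d}  FIRST(A)={c,d}  FIRST(B)={b,c}  FIRST(C)={c}

FOLLOW sets:
seed FOLLOW(S) with $
pass 1:
  B→B b: FOLLOW(B) ⊇ FIRST(b) = {b}; new: +{b}
  B→b A: FOLLOW(A) ⊇ FOLLOW(B) ⊇ {b}; new: +{b}
  S→a C: FOLLOW(C) ⊇ FOLLOW(S) ⊇ {$}; new: +{$}
  S→d B: FOLLOW(B) ⊇ FOLLOW(S) ⊇ {$}; new: +{$}
  S: {$}  A: {b}  B: {$,b}  C: {$}
pass 2:
  B→b A: FOLLOW(A) ⊇ FOLLOW(B) ⊇ {$,b}; new: +{$}
  S: {$}  A: {$,b}  B: {$,b}  C: {$}
pass 3: (stable)
  S: {$}  A: {$,b}  B: {$,b}  C: {$}

FOLLOW(B) = ["$", "b"]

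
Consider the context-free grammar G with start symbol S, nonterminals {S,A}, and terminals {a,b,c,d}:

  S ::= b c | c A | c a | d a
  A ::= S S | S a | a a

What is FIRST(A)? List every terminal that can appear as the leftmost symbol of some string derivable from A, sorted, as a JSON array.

Compute FIRST by fixpoint:
[1]
  A via A→a a: +{a}
  S via S→b c: +{b}
  S via S→c A: +{c}
  S via S→d a: +{d}
  S: {b,c,d}  A: {a}
[2]
  A via A→S S: +{b,c,d}
  S: {b,c,d}  A: {a,b,c,d}
[3] done
  S: {b,c,d}  A: {a,b,c,d}

FIRST(A) = ["a", "b", "c", "d"]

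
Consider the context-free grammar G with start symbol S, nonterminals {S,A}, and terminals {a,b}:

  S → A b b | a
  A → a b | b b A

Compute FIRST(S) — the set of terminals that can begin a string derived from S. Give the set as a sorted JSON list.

FIRST sets, iterate to fixpoint:
pass 1:
  A via A→a b: +{a}
  A via A→b b A: +{b}
  S via S→A b b: +{a,b}
  FIRST(S)={a,b}  FIRST(A)={a,b}
pass 2: — fixpoint
  FIRST(S)={a,b}  FIRST(A)={a,b}

FIRST(S) = ["a", "b"]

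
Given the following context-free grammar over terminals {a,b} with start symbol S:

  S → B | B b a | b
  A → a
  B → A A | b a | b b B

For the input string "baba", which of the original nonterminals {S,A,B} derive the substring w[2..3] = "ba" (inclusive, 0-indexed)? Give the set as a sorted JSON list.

Convert to CNF:
  S -> A A | B X3 | T0 T1 | T0 X4 | b
  A -> a
  B -> A A | T0 T1 | T0 X2
  T0 -> b
  T1 -> a
  X2 -> T0 B
  X3 -> T0 T1
  X4 -> T0 B

Fill CYK table bottom-up — only the sub-triangle for w[2..3]:
  cell(2,2) b: {S,T0}  orig:{S}
  cell(3,3) a: {A,T1}  orig:{A}
  cell(2,3) ba: {B,S,X3}  orig:{B,S}

Original NTs in T[2,3] deriving "ba": ["B", "S"]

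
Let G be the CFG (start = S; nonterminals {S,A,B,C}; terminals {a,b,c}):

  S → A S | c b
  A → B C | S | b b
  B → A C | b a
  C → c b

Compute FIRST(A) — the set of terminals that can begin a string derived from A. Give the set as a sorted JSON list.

Compute FIRST by fixpoint:
pass 1:
  A via A→b b: +{b}
  B via B→A C: +{b}
  C via C→c b: +{c}
  S via S→A S: +{b}
  S via S→c b: +{c}
  FIRST(S)={b,c}  FIRST(A)={b}  FIRST(B)={b}  FIRST(C)={c}
pass 2:
  A via A→S: +{c}
  B via B→A C: +{c}
  FIRST(S)={b,c}  FIRST(A)={b,c}  FIRST(B)={b,c}  FIRST(C)={c}
pass 3: done
  FIRST(S)={b,c}  FIRST(A)={b,c}  FIRST(B)={b,c}  FIRST(C)={c}

FIRST(A) = ["b", "c"]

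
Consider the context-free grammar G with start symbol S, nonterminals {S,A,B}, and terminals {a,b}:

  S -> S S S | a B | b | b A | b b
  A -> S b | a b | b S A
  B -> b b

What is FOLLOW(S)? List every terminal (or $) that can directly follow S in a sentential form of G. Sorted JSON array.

FIRST sets, iterate to fixpoint:
[1]
  A via A→a b: +{a}
  A via A→b S A: +{b}
  B via B→b b: +{b}
  S via S→a B: +{a}
  S via S→b: +{b}
  S: {a,b}  A: {a,b}  B: {b}
[2] — fixpoint
  S: {a,b}  A: {a,b}  B: {b}

FOLLOW sets:
seed FOLLOW(S) with $
[1]
  A→S b: FOLLOW(S) ⊇ FIRST(b) = {b}; new: +{b}
  A→b S A: FOLLOW(S) ⊇ FIRST(A) = {a,b}; new: +{a}
  S→a B: FOLLOW(B) ⊇ FOLLOW(S) ⊇ {$,a,b}; new: +{$,a,b}
  S→b A: FOLLOW(A) ⊇ FOLLOW(S) ⊇ {$,a,b}; new: +{$,a,b}
  FOLLOW(S)={$,a,b}  FOLLOW(A)={$,a,b}  FOLLOW(B)={$,a,b}
[2] — fixpoint
  FOLLOW(S)={$,a,b}  FOLLOW(A)={$,a,b}  FOLLOW(B)={$,a,b}

FOLLOW(S) = ["$", "a", "b"]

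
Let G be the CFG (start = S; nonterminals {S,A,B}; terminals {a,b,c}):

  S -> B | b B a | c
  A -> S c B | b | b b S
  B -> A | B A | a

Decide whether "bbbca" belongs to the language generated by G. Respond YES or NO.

Convert to CNF:
  S -> B A | S X7 | T1 X8 | T1 X9 | a | b | c
  A -> S X3 | T1 X4 | b
  B -> B A | S X5 | T1 X6 | a | b
  T0 -> c
  T1 -> b
  T2 -> a
  X3 -> T0 B
  X4 -> T1 S
  X5 -> T0 B
  X6 -> T1 S
  X7 -> T0 B
  X8 -> B T2
  X9 -> T1 S

Fill CYK table bottom-up:
  T[0,0] 'b' = {A,B,S,T1}  orig:{A,B,S}
  T[1,1] 'b' = {A,B,S,T1}  orig:{A,B,S}
  T[2,2] 'b' = {A,B,S,T1}  orig:{A,B,S}
  T[3,3] 'c' = {S,T0}  orig:{S}
  T[4,4] 'a' = {B,S,T2}  orig:{B,S}
  T[0,1] 'bb' = {B,S,X4,X6,X9}  orig:{B,S}
  T[1,2] 'bb' = {B,S,X4,X6,X9}  orig:{B,S}
  T[2,3] 'bc' = {X4,X6,X9}  orig:{}
  T[3,4] 'ca' = {X3,X5,X7}  orig:{}
  T[0,2] 'bbb' = {A,B,S,X4,X6,X9}  orig:{A,B,S}
  T[1,3] 'bbc' = {A,B,S}
  T[2,4] 'bca' = {A,B,S}
  T[0,3] 'bbbc' = {B,S,X4,X6,X9}  orig:{B,S}
  T[1,4] 'bbca' = {A,B,S,X4,X6,X8,X9}  orig:{A,B,S}
  T[0,4] 'bbbca' = {A,B,S,X4,X6,X8,X9}  orig:{A,B,S}

S ∈ T[0,4] ⇒ YES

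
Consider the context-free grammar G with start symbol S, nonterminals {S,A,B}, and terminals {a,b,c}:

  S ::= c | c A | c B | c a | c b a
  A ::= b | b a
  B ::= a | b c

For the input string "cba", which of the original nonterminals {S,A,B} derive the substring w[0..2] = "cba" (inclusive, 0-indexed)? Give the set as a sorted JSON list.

CNF form of G:
  S -> T2 A | T2 B | T2 T1 | T2 X3 | c
  A -> T0 T1 | b
  B -> T0 T2 | a
  T0 -> b
  T1 -> a
  T2 -> c
  X3 -> T0 T1

CYK fill, restricted to cells inside w[0..2]:
  [0..0]={S,T2}  "c"  orig:{S}
  [1..1]={A,T0}  "b"  orig:{A}
  [2..2]={B,T1}  "a"  orig:{B}
  [0..1]={S}  "cb"
  [1..2]={A,X3}  "ba"  orig:{A}
  [0..2]={S}  "cba"

Original NTs in T[0,2] deriving "cba": ["S"]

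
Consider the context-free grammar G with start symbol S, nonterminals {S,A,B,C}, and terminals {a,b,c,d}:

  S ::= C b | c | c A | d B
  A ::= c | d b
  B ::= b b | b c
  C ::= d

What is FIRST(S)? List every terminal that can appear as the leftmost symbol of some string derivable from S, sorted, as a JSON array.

FIRST sets, iterate to fixpoint:
iter 1:
  A via A→c: +{c}
  A via A→d b: +{d}
  B via B→b b: +{b}
  C via C→d: +{d}
  S via S→C b: +{d}
  S via S→c: +{c}
  FIRST[S]={c,d}  FIRST[A]={c,d}  FIRST[B]={b}  FIRST[C]={d}
iter 2: (stable)
  FIRST[S]={c,d}  FIRST[A]={c,d}  FIRST[B]={b}  FIRST[C]={d}

FIRST(S) = ["c", "d"]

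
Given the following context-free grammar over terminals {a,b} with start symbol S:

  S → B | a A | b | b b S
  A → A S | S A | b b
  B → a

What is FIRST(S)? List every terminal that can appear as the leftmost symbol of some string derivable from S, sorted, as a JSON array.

FIRST iteration:
[1]
  A via A→b b: +{b}
  B via B→a: +{a}
  S via S→B: +{a}
  S via S→b: +{b}
  FIRST[S]={a,b}  FIRST[A]={b}  FIRST[B]={a}
[2]
  A via A→S A: +{a}
  FIRST[S]={a,b}  FIRST[A]={a,b}  FIRST[B]={a}
[3] done
  FIRST[S]={a,b}  FIRST[A]={a,b}  FIRST[B]={a}

FIRST(S) = ["a", "b"]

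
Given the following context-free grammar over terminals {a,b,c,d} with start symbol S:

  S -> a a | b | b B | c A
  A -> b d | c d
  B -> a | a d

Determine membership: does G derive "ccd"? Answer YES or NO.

CNF form of G:
  S -> T0 B | T2 A | T3 T3 | b
  A -> T0 T1 | T2 T1
  B -> T3 T1 | a
  T0 -> b
  T1 -> d
  T2 -> c
  T3 -> a

CYK table (by increasing span):
  T[0,0] 'c' = {T2}  orig:{}
  T[1,1] 'c' = {T2}  orig:{}
  T[2,2] 'd' = {T1}  orig:{}
  T[0,1] 'cc' = ∅
  T[1,2] 'cd' = {A}
  T[0,2] 'ccd' = {S}

S ∈ T[0,2] ⇒ YES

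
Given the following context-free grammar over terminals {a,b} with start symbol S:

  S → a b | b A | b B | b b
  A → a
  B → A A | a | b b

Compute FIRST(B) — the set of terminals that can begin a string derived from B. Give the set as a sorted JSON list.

FIRST iteration:
[1]
  A via A→a: +{a}
  B via B→A A: +{a}
  B via B→b b: +{b}
  S via S→a b: +{a}
  S via S→b A: +{b}
  FIRST(S)={a,b}  FIRST(A)={a}  FIRST(B)={a,b}
[2] done
  FIRST(S)={a,b}  FIRST(A)={a}  FIRST(B)={a,b}

FIRST(B) = ["a", "b"]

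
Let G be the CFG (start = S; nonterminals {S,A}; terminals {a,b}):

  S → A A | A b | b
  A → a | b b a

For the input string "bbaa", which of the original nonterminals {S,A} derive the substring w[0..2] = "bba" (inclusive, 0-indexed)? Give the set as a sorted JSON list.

CNF form of G:
  S -> A A | A T0 | b
  A -> T0 X2 | a
  T0 -> b
  T1 -> a
  X2 -> T0 T1

CYK fill, restricted to cells inside w[0..2]:
  [0..0]={S,T0}  "b"  orig:{S}
  [1..1]={S,T0}  "b"  orig:{S}
  [2..2]={A,T1}  "a"  orig:{A}
  [0..1]=∅  "bb"
  [1..2]={X2}  "ba"  orig:{}
  [0..2]={A}  "bba"

Original NTs in T[0,2] deriving "bba": ["A"]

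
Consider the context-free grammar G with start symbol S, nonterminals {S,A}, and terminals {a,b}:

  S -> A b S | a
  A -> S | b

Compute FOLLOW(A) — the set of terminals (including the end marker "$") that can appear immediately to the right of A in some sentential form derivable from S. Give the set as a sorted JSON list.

FIRST sets, iterate to fixpoint:
pass 1:
  A via A→b: +{b}
  S via S→A b S: +{b}
  S via S→a: +{a}
  S: {a,b}  A: {b}
pass 2:
  A via A→S: +{a}
  S: {a,b}  A: {a,b}
pass 3: (no change)
  S: {a,b}  A: {a,b}

FOLLOW sets:
FOLLOW(S) := {$}
[1]
  S→A b S: FOLLOW(A) ⊇ FIRST(b) = {b}; new: +{b}
  FOLLOW[S]={$}  FOLLOW[A]={b}
[2]
  A→S: FOLLOW(S) ⊇ FOLLOW(A) ⊇ {b}; new: +{b}
  FOLLOW[S]={$,b}  FOLLOW[A]={b}
[3] done
  FOLLOW[S]={$,b}  FOLLOW[A]={b}

FOLLOW(A) = ["b"]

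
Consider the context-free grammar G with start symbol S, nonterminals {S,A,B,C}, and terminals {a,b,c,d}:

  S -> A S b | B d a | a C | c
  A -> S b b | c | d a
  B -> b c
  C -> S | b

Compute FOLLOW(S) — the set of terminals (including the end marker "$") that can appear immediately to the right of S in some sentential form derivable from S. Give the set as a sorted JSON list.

Compute FIRST by fixpoint:
[1]
  A via A→c: +{c}
  A via A→d a: +{d}
  B via B→b c: +{b}
  C via C→b: +{b}
  S via S→A S b: +{c,d}
  S via S→B d a: +{b}
  S via S→a C: +{a}
  FIRST(S)={a,b,c,d}  FIRST(A)={c,d}  FIRST(B)={b}  FIRST(C)={b}
[2]
  A via A→S b b: +{a,b}
  C via C→S: +{a,c,d}
  FIRST(S)={a,b,c,d}  FIRST(A)={a,b,c,d}  FIRST(B)={b}  FIRST(C)={a,b,c,d}
[3] (no change)
  FIRST(S)={a,b,c,d}  FIRST(A)={a,b,c,d}  FIRST(B)={b}  FIRST(C)={a,b,c,d}

Compute FOLLOW by fixpoint:
seed FOLLOW(S) with $
round 1:
  A→S b b: FOLLOW(S) ⊇ FIRST(b) = {b}; new: +{b}
  S→A S b: FOLLOW(A) ⊇ FIRST(S) = {a,b,c,d}; new: +{a,b,c,d}
  S→B d a: FOLLOW(B) ⊇ FIRST(d) = {d}; new: +{d}
  S→a C: FOLLOW(C) ⊇ FOLLOW(S) ⊇ {$,b}; new: +{$,b}
  FOLLOW(S)={$,b}  FOLLOW(A)={a,b,c,d}  FOLLOW(B)={d}  FOLLOW(C)={$,b}
round 2: — fixpoint
  FOLLOW(S)={$,b}  FOLLOW(A)={a,b,c,d}  FOLLOW(B)={d}  FOLLOW(C)={$,b}

FOLLOW(S) = ["$", "b"]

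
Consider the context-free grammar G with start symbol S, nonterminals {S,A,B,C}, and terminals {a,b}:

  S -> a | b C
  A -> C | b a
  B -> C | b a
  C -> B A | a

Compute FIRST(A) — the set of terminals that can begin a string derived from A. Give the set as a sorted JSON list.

Compute FIRST by fixpoint:
[1]
  A via A→b a: +{b}
  B via B→b a: +{b}
  C via C→B A: +{b}
  C via C→a: +{a}
  S via S→a: +{a}
  S via S→b C: +{b}
  FIRST(S)={a,b}  FIRST(A)={b}  FIRST(B)={b}  FIRST(C)={a,b}
[2]
  A via A→C: +{a}
  B via B→C: +{a}
  FIRST(S)={a,b}  FIRST(A)={a,b}  FIRST(B)={a,b}  FIRST(C)={a,b}
[3] (no change)
  FIRST(S)={a,b}  FIRST(A)={a,b}  FIRST(B)={a,b}  FIRST(C)={a,b}

FIRST(A) = ["a", "b"]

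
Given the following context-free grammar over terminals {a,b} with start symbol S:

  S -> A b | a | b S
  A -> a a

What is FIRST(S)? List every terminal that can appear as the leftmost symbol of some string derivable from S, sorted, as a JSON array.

FIRST iteration:
round 1:
  A via A→a a: +{a}
  S via S→A b: +{a}
  S via S→b S: +{b}
  S: {a,b}  A: {a}
round 2: — fixpoint
  S: {a,b}  A: {a}

FIRST(S) = ["a", "b"]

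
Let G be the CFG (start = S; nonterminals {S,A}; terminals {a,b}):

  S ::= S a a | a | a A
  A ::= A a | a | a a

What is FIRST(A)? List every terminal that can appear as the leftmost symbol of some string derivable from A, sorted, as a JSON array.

Compute FIRST by fixpoint:
iter 1:
  A via A→a: +{a}
  S via S→a: +{a}
  FIRST[S]={a}  FIRST[A]={a}
iter 2: — fixpoint
  FIRST[S]={a}  FIRST[A]={a}

FIRST(A) = ["a"]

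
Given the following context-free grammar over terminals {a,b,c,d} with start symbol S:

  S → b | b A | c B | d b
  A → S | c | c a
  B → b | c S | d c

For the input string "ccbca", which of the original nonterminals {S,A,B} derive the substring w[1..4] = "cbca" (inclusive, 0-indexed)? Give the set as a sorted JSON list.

CNF form of G:
  S -> T0 A | T1 B | T3 T0 | b
  A -> T0 A | T1 B | T1 T2 | T3 T0 | b | c
  B -> T1 S | T3 T1 | b
  T0 -> b
  T1 -> c
  T2 -> a
  T3 -> d

Fill CYK table bottom-up, restricted to cells inside w[1..4]:
  T[1,1] 'c' = {A,T1}  orig:{A}
  T[2,2] 'b' = {A,B,S,T0}  orig:{A,B,S}
  T[3,3] 'c' = {A,T1}  orig:{A}
  T[4,4] 'a' = {T2}  orig:{}
  T[1,2] 'cb' = {A,B,S}
  T[2,3] 'bc' = {A,S}
  T[3,4] 'ca' = {A}
  T[1,3] 'cbc' = {B}
  T[2,4] 'bca' = {A,S}
  T[1,4] 'cbca' = {B}

Original NTs in T[1,4] deriving "cbca": ["B"]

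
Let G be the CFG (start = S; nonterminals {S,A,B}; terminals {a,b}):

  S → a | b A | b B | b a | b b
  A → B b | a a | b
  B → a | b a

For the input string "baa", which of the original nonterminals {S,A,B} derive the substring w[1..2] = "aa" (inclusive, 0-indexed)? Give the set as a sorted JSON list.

CNF form of G:
  S -> T0 A | T0 B | T0 T0 | T0 T1 | a
  A -> B T0 | T1 T1 | b
  B -> T0 T1 | a
  T0 -> b
  T1 -> a

Fill CYK table bottom-up, restricted to cells inside w[1..2]:
  T[1,1] 'a' = {B,S,T1}  orig:{B,S}
  T[2,2] 'a' = {B,S,T1}  orig:{B,S}
  T[1,2] 'aa' = {A}

Original NTs in T[1,2] deriving "aa": ["A"]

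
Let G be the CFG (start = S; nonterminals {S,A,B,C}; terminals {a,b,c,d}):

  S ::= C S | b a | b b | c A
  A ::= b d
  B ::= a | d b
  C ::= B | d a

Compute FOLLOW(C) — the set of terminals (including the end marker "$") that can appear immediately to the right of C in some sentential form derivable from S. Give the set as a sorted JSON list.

Compute FIRST by fixpoint:
pass 1:
  A via A→b d: +{b}
  B via B→a: +{a}
  B via B→d b: +{d}
  C via C→B: +{a,d}
  S via S→C S: +{a,d}
  S via S→b a: +{b}
  S via S→c A: +{c}
  FIRST[S]={a,b,c,d}  FIRST[A]={b}  FIRST[B]={a,d}  FIRST[C]={a,d}
pass 2: done
  FIRST[S]={a,b,c,d}  FIRST[A]={b}  FIRST[B]={a,d}  FIRST[C]={a,d}

FOLLOW sets:
FOLLOW(S) := {$}
pass 1:
  S→C S: FOLLOW(C) ⊇ FIRST(S) = {a,b,c,d}; new: +{a,b,c,d}
  S→c A: FOLLOW(A) ⊇ FOLLOW(S) ⊇ {$}; new: +{$}
  S: {$}  A: {$}  B: {}  C: {a,b,c,d}
pass 2:
  C→B: FOLLOW(B) ⊇ FOLLOW(C) ⊇ {a,b,c,d}; new: +{a,b,c,d}
  S: {$}  A: {$}  B: {a,b,c,d}  C: {a,b,c,d}
pass 3: (stable)
  S: {$}  A: {$}  B: {a,b,c,d}  C: {a,b,c,d}

FOLLOW(C) = ["a", "b", "c", "d"]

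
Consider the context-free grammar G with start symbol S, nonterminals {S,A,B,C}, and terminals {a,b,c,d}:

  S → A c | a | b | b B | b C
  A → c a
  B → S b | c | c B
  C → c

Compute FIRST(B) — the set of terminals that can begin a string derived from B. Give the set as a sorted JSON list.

FIRST iteration:
round 1:
  A via A→c a: +{c}
  B via B→c: +{c}
  C via C→c: +{c}
  S via S→A c: +{c}
  S via S→a: +{a}
  S via S→b: +{b}
  FIRST[S]={a,b,c}  FIRST[A]={c}  FIRST[B]={c}  FIRST[C]={c}
round 2:
  B via B→S b: +{a,b}
  FIRST[S]={a,b,c}  FIRST[A]={c}  FIRST[B]={a,b,c}  FIRST[C]={c}
round 3: — fixpoint
  FIRST[S]={a,b,c}  FIRST[A]={c}  FIRST[B]={a,b,c}  FIRST[C]={c}

FIRST(B) = ["a", "b", "c"]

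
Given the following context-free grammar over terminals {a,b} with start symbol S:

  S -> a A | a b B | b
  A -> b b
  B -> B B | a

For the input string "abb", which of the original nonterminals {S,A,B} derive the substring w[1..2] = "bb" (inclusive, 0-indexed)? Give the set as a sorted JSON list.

Convert to CNF:
  S -> T1 A | T1 X2 | b
  A -> T0 T0
  B -> B B | a
  T0 -> b
  T1 -> a
  X2 -> T0 B

CYK table (by increasing span) — only the sub-triangle for w[1..2]:
  T[1,1] 'b' = {S,T0}  orig:{S}
  T[2,2] 'b' = {S,T0}  orig:{S}
  T[1,2] 'bb' = {A}

Original NTs in T[1,2] deriving "bb": ["A"]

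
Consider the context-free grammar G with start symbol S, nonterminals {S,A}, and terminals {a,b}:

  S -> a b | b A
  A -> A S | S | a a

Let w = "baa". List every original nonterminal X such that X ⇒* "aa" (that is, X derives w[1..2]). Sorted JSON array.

Convert to CNF:
  S -> T0 T1 | T1 A
  A -> A S | T0 T0 | T0 T1 | T1 A
  T0 -> a
  T1 -> b

Fill CYK table bottom-up — only the sub-triangle for w[1..2]:
  T[1,1] 'a' = {T0}  orig:{}
  T[2,2] 'a' = {T0}  orig:{}
  T[1,2] 'aa' = {A}

Original NTs in T[1,2] deriving "aa": ["A"]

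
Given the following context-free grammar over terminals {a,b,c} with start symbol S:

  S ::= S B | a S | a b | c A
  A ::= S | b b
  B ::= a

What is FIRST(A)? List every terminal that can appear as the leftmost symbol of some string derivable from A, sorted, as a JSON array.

FIRST iteration:
iter 1:
  A via A→b b: +{b}
  B via B→a: +{a}
  S via S→a S: +{a}
  S via S→c A: +{c}
  S: {a,c}  A: {b}  B: {a}
iter 2:
  A via A→S: +{a,c}
  S: {a,c}  A: {a,b,c}  B: {a}
iter 3: — fixpoint
  S: {a,c}  A: {a,b,c}  B: {a}

FIRST(A) = ["a", "b", "c"]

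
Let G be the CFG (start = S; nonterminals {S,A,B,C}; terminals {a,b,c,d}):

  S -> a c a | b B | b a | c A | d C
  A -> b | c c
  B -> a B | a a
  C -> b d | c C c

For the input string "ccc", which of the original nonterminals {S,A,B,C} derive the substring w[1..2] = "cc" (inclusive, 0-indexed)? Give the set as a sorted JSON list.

CNF form of G:
  S -> T0 A | T1 X5 | T2 B | T2 T1 | T3 C
  A -> T0 T0 | b
  B -> T1 B | T1 T1
  C -> T0 X4 | T2 T3
  T0 -> c
  T1 -> a
  T2 -> b
  T3 -> d
  X4 -> C T0
  X5 -> T0 T1

CYK table (by increasing span) (cells [i..j] with 1 ≤ i ≤ j ≤ 2 only):
  T[1,1] 'c' = {T0}  orig:{}
  T[2,2] 'c' = {T0}  orig:{}
  T[1,2] 'cc' = {A}

Original NTs in T[1,2] deriving "cc": ["A"]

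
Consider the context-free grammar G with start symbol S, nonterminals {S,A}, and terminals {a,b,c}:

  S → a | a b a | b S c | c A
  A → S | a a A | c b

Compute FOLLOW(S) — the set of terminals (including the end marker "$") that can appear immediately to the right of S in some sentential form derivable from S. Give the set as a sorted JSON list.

FIRST iteration:
[1]
  A via A→a a A: +{a}
  A via A→c b: +{c}
  S via S→a: +{a}
  S via S→b S c: +{b}
  S via S→c A: +{c}
  S: {a,b,c}  A: {a,c}
[2]
  A via A→S: +{b}
  S: {a,b,c}  A: {a,b,c}
[3] (no change)
  S: {a,b,c}  A: {a,b,c}

FOLLOW iteration:
seed FOLLOW(S) with $
iter 1:
  S→b S c: FOLLOW(S) ⊇ FIRST(c) = {c}; new: +{c}
  S→c A: FOLLOW(A) ⊇ FOLLOW(S) ⊇ {$,c}; new: +{$,c}
  FOLLOW[S]={$,c}  FOLLOW[A]={$,c}
iter 2: (stable)
  FOLLOW[S]={$,c}  FOLLOW[A]={$,c}

FOLLOW(S) = ["$", "c"]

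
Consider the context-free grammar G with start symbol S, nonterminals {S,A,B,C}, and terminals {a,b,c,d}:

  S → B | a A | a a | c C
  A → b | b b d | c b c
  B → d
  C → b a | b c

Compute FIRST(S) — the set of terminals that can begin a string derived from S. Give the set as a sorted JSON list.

FIRST iteration:
pass 1:
  A via A→b: +{b}
  A via A→c b c: +{c}
  B via B→d: +{d}
  C via C→b a: +{b}
  S via S→B: +{d}
  S via S→a A: +{a}
  S via S→c C: +{c}
  FIRST[S]={a,c,d}  FIRST[A]={b,c}  FIRST[B]={d}  FIRST[C]={b}
pass 2: done
  FIRST[S]={a,c,d}  FIRST[A]={b,c}  FIRST[B]={d}  FIRST[C]={b}

FIRST(S) = ["a", "c", "d"]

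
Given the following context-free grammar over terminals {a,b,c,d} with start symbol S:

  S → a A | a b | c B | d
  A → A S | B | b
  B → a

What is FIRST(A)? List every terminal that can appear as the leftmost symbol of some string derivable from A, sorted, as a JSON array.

Compute FIRST by fixpoint:
round 1:
  A via A→b: +{b}
  B via B→a: +{a}
  S via S→a A: +{a}
  S via S→c B: +{c}
  S via S→d: +{d}
  S: {a,c,d}  A: {b}  B: {a}
round 2:
  A via A→B: +{a}
  S: {a,c,d}  A: {a,b}  B: {a}
round 3: — fixpoint
  S: {a,c,d}  A: {a,b}  B: {a}

FIRST(A) = ["a", "b"]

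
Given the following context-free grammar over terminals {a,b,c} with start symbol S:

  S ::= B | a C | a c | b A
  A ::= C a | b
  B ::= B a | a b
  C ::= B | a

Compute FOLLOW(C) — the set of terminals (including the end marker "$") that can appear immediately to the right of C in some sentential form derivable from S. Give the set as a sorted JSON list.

FIRST iteration:
pass 1:
  A via A→b: +{b}
  B via B→a b: +{a}
  C via C→B: +{a}
  S via S→B: +{a}
  S via S→b A: +{b}
  FIRST(S)={a,b}  FIRST(A)={b}  FIRST(B)={a}  FIRST(C)={a}
pass 2:
  A via A→C a: +{a}
  FIRST(S)={a,b}  FIRST(A)={a,b}  FIRST(B)={a}  FIRST(C)={a}
pass 3: (no change)
  FIRST(S)={a,b}  FIRST(A)={a,b}  FIRST(B)={a}  FIRST(C)={a}

FOLLOW sets:
FOLLOW(S) := {$}
pass 1:
  A→C a: FOLLOW(C) ⊇ FIRST(a) = {a}; new: +{a}
  B→B a: FOLLOW(B) ⊇ FIRST(a) = {a}; new: +{a}
  S→B: FOLLOW(B) ⊇ FOLLOW(S) ⊇ {$}; new: +{$}
  S→a C: FOLLOW(C) ⊇ FOLLOW(S) ⊇ {$}; new: +{$}
  S→b A: FOLLOW(A) ⊇ FOLLOW(S) ⊇ {$}; new: +{$}
  S: {$}  A: {$}  B: {$,a}  C: {$,a}
pass 2: (stable)
  S: {$}  A: {$}  B: {$,a}  C: {$,a}

FOLLOW(C) = ["$", "a"]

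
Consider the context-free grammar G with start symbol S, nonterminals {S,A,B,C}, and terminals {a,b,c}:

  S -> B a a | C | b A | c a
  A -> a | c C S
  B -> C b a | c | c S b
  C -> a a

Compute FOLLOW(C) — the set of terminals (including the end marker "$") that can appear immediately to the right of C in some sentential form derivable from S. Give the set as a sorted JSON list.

FIRST sets, iterate to fixpoint:
round 1:
  A via A→a: +{a}
  A via A→c C S: +{c}
  B via B→c: +{c}
  C via C→a a: +{a}
  S via S→B a a: +{c}
  S via S→C: +{a}
  S via S→b A: +{b}
  FIRST(S)={a,b,c}  FIRST(A)={a,c}  FIRST(B)={c}  FIRST(C)={a}
round 2:
  B via B→C b a: +{a}
  FIRST(S)={a,b,c}  FIRST(A)={a,c}  FIRST(B)={a,c}  FIRST(C)={a}
round 3: (no change)
  FIRST(S)={a,b,c}  FIRST(A)={a,c}  FIRST(B)={a,c}  FIRST(C)={a}

Compute FOLLOW by fixpoint:
seed FOLLOW(S) with $
iter 1:
  A→c C S: FOLLOW(C) ⊇ FIRST(S) = {a,b,c}; new: +{a,b,c}
  B→c S b: FOLLOW(S) ⊇ FIRST(b) = {b}; new: +{b}
  S→B a a: FOLLOW(B) ⊇ FIRST(a) = {a}; new: +{a}
  S→C: FOLLOW(C) ⊇ FOLLOW(S) ⊇ {$,b}; new: +{$}
  S→b A: FOLLOW(A) ⊇ FOLLOW(S) ⊇ {$,b}; new: +{$,b}
  S: {$,b}  A: {$,b}  B: {a}  C: {$,a,b,c}
iter 2: (stable)
  S: {$,b}  A: {$,b}  B: {a}  C: {$,a,b,c}

FOLLOW(C) = ["$", "a", "b", "c"]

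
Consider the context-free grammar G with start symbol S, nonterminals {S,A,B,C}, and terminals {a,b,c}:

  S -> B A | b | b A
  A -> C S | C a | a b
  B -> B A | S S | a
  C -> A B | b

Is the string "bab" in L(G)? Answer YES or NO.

CNF form of G:
  S -> B A | T1 A | b
  A -> C S | C T0 | T0 T1
  B -> B A | S S | a
  C -> A B | b
  T0 -> a
  T1 -> b

Fill CYK table bottom-up:
  T[0,0] 'b' = {C,S,T1}  orig:{C,S}
  T[1,1] 'a' = {B,T0}  orig:{B}
  T[2,2] 'b' = {C,S,T1}  orig:{C,S}
  T[0,1] 'ba' = {A}
  T[1,2] 'ab' = {A}
  T[0,2] 'bab' = {S}

S ∈ T[0,2] ⇒ YES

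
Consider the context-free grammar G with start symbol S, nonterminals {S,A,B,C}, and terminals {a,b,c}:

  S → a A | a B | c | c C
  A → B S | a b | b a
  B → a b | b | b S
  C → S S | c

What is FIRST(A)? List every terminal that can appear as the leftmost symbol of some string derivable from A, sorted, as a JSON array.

Compute FIRST by fixpoint:
round 1:
  A via A→a b: +{a}
  A via A→b a: +{b}
  B via B→a b: +{a}
  B via B→b: +{b}
  C via C→c: +{c}
  S via S→a A: +{a}
  S via S→c: +{c}
  FIRST[S]={a,c}  FIRST[A]={a,b}  FIRST[B]={a,b}  FIRST[C]={c}
round 2:
  C via C→S S: +{a}
  FIRST[S]={a,c}  FIRST[A]={a,b}  FIRST[B]={a,b}  FIRST[C]={a,c}
round 3: — fixpoint
  FIRST[S]={a,c}  FIRST[A]={a,b}  FIRST[B]={a,b}  FIRST[C]={a,c}

FIRST(A) = ["a", "b"]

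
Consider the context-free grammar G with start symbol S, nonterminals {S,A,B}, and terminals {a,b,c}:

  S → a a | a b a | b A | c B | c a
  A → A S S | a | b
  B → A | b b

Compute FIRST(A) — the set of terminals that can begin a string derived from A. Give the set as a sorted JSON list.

FIRST iteration:
round 1:
  A via A→a: +{a}
  A via A→b: +{b}
  B via B→A: +{a,b}
  S via S→a a: +{a}
  S via S→b A: +{b}
  S via S→c B: +{c}
  FIRST(S)={a,b,c}  FIRST(A)={a,b}  FIRST(B)={a,b}
round 2: (stable)
  FIRST(S)={a,b,c}  FIRST(A)={a,b}  FIRST(B)={a,b}

FIRST(A) = ["a", "b"]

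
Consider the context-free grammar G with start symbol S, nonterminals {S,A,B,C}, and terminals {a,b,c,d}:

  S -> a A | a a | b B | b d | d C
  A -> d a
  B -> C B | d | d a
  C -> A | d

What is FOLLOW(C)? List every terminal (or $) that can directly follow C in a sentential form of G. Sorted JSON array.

FIRST iteration:
round 1:
  A via A→d a: +{d}
  B via B→d: +{d}
  C via C→A: +{d}
  S via S→a A: +{a}
  S via S→b B: +{b}
  S via S→d C: +{d}
  FIRST(S)={a,b,d}  FIRST(A)={d}  FIRST(B)={d}  FIRST(C)={d}
round 2: (no change)
  FIRST(S)={a,b,d}  FIRST(A)={d}  FIRST(B)={d}  FIRST(C)={d}

Compute FOLLOW by fixpoint:
seed FOLLOW(S) with $
[1]
  B→C B: FOLLOW(C) ⊇ FIRST(B) = {d}; new: +{d}
  C→A: FOLLOW(A) ⊇ FOLLOW(C) ⊇ {d}; new: +{d}
  S→a A: FOLLOW(A) ⊇ FOLLOW(S) ⊇ {$}; new: +{$}
  S→b B: FOLLOW(B) ⊇ FOLLOW(S) ⊇ {$}; new: +{$}
  S→d C: FOLLOW(C) ⊇ FOLLOW(S) ⊇ {$}; new: +{$}
  FOLLOW[S]={$}  FOLLOW[A]={$,d}  FOLLOW[B]={$}  FOLLOW[C]={$,d}
[2] (no change)
  FOLLOW[S]={$}  FOLLOW[A]={$,d}  FOLLOW[B]={$}  FOLLOW[C]={$,d}

FOLLOW(C) = ["$", "d"]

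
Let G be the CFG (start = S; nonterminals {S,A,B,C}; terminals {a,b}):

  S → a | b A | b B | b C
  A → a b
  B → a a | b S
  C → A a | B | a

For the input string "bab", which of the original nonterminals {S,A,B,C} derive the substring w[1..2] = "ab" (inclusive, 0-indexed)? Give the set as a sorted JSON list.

CNF form of G:
  S -> T1 A | T1 B | T1 C | a
  A -> T0 T1
  B -> T0 T0 | T1 S
  C -> A T0 | T0 T0 | T1 S | a
  T0 -> a
  T1 -> b

CYK table (by increasing span) (cells [i..j] with 1 ≤ i ≤ j ≤ 2 only):
  T[1,1] 'a' = {C,S,T0}  orig:{C,S}
  T[2,2] 'b' = {T1}  orig:{}
  T[1,2] 'ab' = {A}

Original NTs in T[1,2] deriving "ab": ["A"]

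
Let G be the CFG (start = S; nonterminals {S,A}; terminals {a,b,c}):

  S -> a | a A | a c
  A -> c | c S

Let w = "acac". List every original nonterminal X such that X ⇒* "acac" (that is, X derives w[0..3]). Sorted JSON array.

Convert to CNF:
  S -> T1 A | T1 T0 | a
  A -> T0 S | c
  T0 -> c
  T1 -> a

CYK fill (cells [i..j] with 0 ≤ i ≤ j ≤ 3 only):
  cell(0,0) a: {S,T1}  orig:{S}
  cell(1,1) c: {A,T0}  orig:{A}
  cell(2,2) a: {S,T1}  orig:{S}
  cell(3,3) c: {A,T0}  orig:{A}
  cell(0,1) ac: {S}
  cell(1,2) ca: {A}
  cell(2,3) ac: {S}
  cell(0,2) aca: {S}
  cell(1,3) cac: {A}
  cell(0,3) acac: {S}

Original NTs in T[0,3] deriving "acac": ["S"]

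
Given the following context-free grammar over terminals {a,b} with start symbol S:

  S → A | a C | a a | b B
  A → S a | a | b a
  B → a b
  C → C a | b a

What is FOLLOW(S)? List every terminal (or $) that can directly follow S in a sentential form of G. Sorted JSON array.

FIRST iteration:
iter 1:
  A via A→a: +{a}
  A via A→b a: +{b}
  B via B→a b: +{a}
  C via C→b a: +{b}
  S via S→A: +{a,b}
  FIRST(S)={a,b}  FIRST(A)={a,b}  FIRST(B)={a}  FIRST(C)={b}
iter 2: (stable)
  FIRST(S)={a,b}  FIRST(A)={a,b}  FIRST(B)={a}  FIRST(C)={b}

FOLLOW sets:
initialize: $ ∈ FOLLOW(S)
pass 1:
  A→S a: FOLLOW(S) ⊇ FIRST(a) = {a}; new: +{a}
  C→C a: FOLLOW(C) ⊇ FIRST(a) = {a}; new: +{a}
  S→A: FOLLOW(A) ⊇ FOLLOW(S) ⊇ {$,a}; new: +{$,a}
  S→a C: FOLLOW(C) ⊇ FOLLOW(S) ⊇ {$,a}; new: +{$}
  S→b B: FOLLOW(B) ⊇ FOLLOW(S) ⊇ {$,a}; new: +{$,a}
  FOLLOW(S)={$,a}  FOLLOW(A)={$,a}  FOLLOW(B)={$,a}  FOLLOW(C)={$,a}
pass 2: — fixpoint
  FOLLOW(S)={$,a}  FOLLOW(A)={$,a}  FOLLOW(B)={$,a}  FOLLOW(C)={$,a}

FOLLOW(S) = ["$", "a"]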